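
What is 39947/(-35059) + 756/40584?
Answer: -132892037/118569538 ≈ -1.1208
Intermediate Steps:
39947/(-35059) + 756/40584 = 39947*(-1/35059) + 756*(1/40584) = -39947/35059 + 63/3382 = -132892037/118569538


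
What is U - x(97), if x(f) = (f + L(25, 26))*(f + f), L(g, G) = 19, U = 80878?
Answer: 58374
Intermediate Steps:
x(f) = 2*f*(19 + f) (x(f) = (f + 19)*(f + f) = (19 + f)*(2*f) = 2*f*(19 + f))
U - x(97) = 80878 - 2*97*(19 + 97) = 80878 - 2*97*116 = 80878 - 1*22504 = 80878 - 22504 = 58374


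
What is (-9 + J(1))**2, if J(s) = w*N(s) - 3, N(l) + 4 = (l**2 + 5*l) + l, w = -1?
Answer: 225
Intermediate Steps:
N(l) = -4 + l**2 + 6*l (N(l) = -4 + ((l**2 + 5*l) + l) = -4 + (l**2 + 6*l) = -4 + l**2 + 6*l)
J(s) = 1 - s**2 - 6*s (J(s) = -(-4 + s**2 + 6*s) - 3 = (4 - s**2 - 6*s) - 3 = 1 - s**2 - 6*s)
(-9 + J(1))**2 = (-9 + (1 - 1*1**2 - 6*1))**2 = (-9 + (1 - 1*1 - 6))**2 = (-9 + (1 - 1 - 6))**2 = (-9 - 6)**2 = (-15)**2 = 225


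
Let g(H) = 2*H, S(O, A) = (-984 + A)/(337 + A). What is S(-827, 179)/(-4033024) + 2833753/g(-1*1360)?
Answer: -184286075909111/176888432640 ≈ -1041.8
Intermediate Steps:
S(O, A) = (-984 + A)/(337 + A)
S(-827, 179)/(-4033024) + 2833753/g(-1*1360) = ((-984 + 179)/(337 + 179))/(-4033024) + 2833753/((2*(-1*1360))) = (-805/516)*(-1/4033024) + 2833753/((2*(-1360))) = ((1/516)*(-805))*(-1/4033024) + 2833753/(-2720) = -805/516*(-1/4033024) + 2833753*(-1/2720) = 805/2081040384 - 2833753/2720 = -184286075909111/176888432640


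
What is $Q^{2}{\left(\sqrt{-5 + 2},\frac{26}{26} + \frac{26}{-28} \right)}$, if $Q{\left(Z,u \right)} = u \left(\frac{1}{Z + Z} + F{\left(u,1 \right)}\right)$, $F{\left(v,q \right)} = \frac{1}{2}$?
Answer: $\frac{1}{1176} - \frac{i \sqrt{3}}{1176} \approx 0.00085034 - 0.0014728 i$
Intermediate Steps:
$F{\left(v,q \right)} = \frac{1}{2}$
$Q{\left(Z,u \right)} = u \left(\frac{1}{2} + \frac{1}{2 Z}\right)$ ($Q{\left(Z,u \right)} = u \left(\frac{1}{Z + Z} + \frac{1}{2}\right) = u \left(\frac{1}{2 Z} + \frac{1}{2}\right) = u \left(\frac{1}{2} + \frac{1}{2 Z}\right)$)
$Q^{2}{\left(\sqrt{-5 + 2},\frac{26}{26} + \frac{26}{-28} \right)} = \left(\frac{\left(\frac{26}{26} + \frac{26}{-28}\right) \left(1 + \sqrt{-5 + 2}\right)}{2 \sqrt{-5 + 2}}\right)^{2} = \left(\frac{\left(26 \cdot \frac{1}{26} + 26 \left(- \frac{1}{28}\right)\right) \left(1 + \sqrt{-3}\right)}{2 \sqrt{-3}}\right)^{2} = \left(\frac{\left(1 - \frac{13}{14}\right) \left(1 + i \sqrt{3}\right)}{2 i \sqrt{3}}\right)^{2} = \left(\frac{1}{2} \cdot \frac{1}{14} \left(- \frac{i \sqrt{3}}{3}\right) \left(1 + i \sqrt{3}\right)\right)^{2} = \left(- \frac{i \sqrt{3} \left(1 + i \sqrt{3}\right)}{84}\right)^{2} = - \frac{\left(1 + i \sqrt{3}\right)^{2}}{2352}$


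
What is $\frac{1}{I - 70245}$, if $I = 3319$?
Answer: $- \frac{1}{66926} \approx -1.4942 \cdot 10^{-5}$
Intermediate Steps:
$\frac{1}{I - 70245} = \frac{1}{3319 - 70245} = \frac{1}{-66926} = - \frac{1}{66926}$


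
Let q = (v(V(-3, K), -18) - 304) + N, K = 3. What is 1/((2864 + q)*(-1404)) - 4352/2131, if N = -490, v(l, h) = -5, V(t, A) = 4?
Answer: -12617581651/6178323060 ≈ -2.0422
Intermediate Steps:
q = -799 (q = (-5 - 304) - 490 = -309 - 490 = -799)
1/((2864 + q)*(-1404)) - 4352/2131 = 1/((2864 - 799)*(-1404)) - 4352/2131 = -1/1404/2065 - 4352*1/2131 = (1/2065)*(-1/1404) - 4352/2131 = -1/2899260 - 4352/2131 = -12617581651/6178323060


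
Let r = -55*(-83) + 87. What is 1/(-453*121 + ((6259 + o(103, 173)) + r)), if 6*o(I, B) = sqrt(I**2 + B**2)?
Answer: -790236/34692920603 - 3*sqrt(40538)/34692920603 ≈ -2.2795e-5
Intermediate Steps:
r = 4652 (r = 4565 + 87 = 4652)
o(I, B) = sqrt(B**2 + I**2)/6 (o(I, B) = sqrt(I**2 + B**2)/6 = sqrt(B**2 + I**2)/6)
1/(-453*121 + ((6259 + o(103, 173)) + r)) = 1/(-453*121 + ((6259 + sqrt(173**2 + 103**2)/6) + 4652)) = 1/(-54813 + ((6259 + sqrt(29929 + 10609)/6) + 4652)) = 1/(-54813 + ((6259 + sqrt(40538)/6) + 4652)) = 1/(-54813 + (10911 + sqrt(40538)/6)) = 1/(-43902 + sqrt(40538)/6)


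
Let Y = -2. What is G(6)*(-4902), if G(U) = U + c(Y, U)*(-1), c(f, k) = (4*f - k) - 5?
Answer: -122550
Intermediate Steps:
c(f, k) = -5 - k + 4*f (c(f, k) = (-k + 4*f) - 5 = -5 - k + 4*f)
G(U) = 13 + 2*U (G(U) = U + (-5 - U + 4*(-2))*(-1) = U + (-5 - U - 8)*(-1) = U + (-13 - U)*(-1) = U + (13 + U) = 13 + 2*U)
G(6)*(-4902) = (13 + 2*6)*(-4902) = (13 + 12)*(-4902) = 25*(-4902) = -122550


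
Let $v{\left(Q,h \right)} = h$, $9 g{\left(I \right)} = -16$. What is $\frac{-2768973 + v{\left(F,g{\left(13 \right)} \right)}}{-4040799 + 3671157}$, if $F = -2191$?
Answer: $\frac{24920773}{3326778} \approx 7.491$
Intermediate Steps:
$g{\left(I \right)} = - \frac{16}{9}$ ($g{\left(I \right)} = \frac{1}{9} \left(-16\right) = - \frac{16}{9}$)
$\frac{-2768973 + v{\left(F,g{\left(13 \right)} \right)}}{-4040799 + 3671157} = \frac{-2768973 - \frac{16}{9}}{-4040799 + 3671157} = - \frac{24920773}{9 \left(-369642\right)} = \left(- \frac{24920773}{9}\right) \left(- \frac{1}{369642}\right) = \frac{24920773}{3326778}$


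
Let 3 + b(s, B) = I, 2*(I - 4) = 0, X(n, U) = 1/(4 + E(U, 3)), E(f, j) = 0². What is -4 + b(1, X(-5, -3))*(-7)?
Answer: -11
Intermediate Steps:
E(f, j) = 0
X(n, U) = ¼ (X(n, U) = 1/(4 + 0) = 1/4 = ¼)
I = 4 (I = 4 + (½)*0 = 4 + 0 = 4)
b(s, B) = 1 (b(s, B) = -3 + 4 = 1)
-4 + b(1, X(-5, -3))*(-7) = -4 + 1*(-7) = -4 - 7 = -11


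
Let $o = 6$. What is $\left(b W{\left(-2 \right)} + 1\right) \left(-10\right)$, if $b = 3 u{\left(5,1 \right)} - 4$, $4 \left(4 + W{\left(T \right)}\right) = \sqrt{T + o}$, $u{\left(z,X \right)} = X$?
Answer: $-45$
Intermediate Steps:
$W{\left(T \right)} = -4 + \frac{\sqrt{6 + T}}{4}$ ($W{\left(T \right)} = -4 + \frac{\sqrt{T + 6}}{4} = -4 + \frac{\sqrt{6 + T}}{4}$)
$b = -1$ ($b = 3 \cdot 1 - 4 = 3 - 4 = -1$)
$\left(b W{\left(-2 \right)} + 1\right) \left(-10\right) = \left(- (-4 + \frac{\sqrt{6 - 2}}{4}) + 1\right) \left(-10\right) = \left(- (-4 + \frac{\sqrt{4}}{4}) + 1\right) \left(-10\right) = \left(- (-4 + \frac{1}{4} \cdot 2) + 1\right) \left(-10\right) = \left(- (-4 + \frac{1}{2}) + 1\right) \left(-10\right) = \left(\left(-1\right) \left(- \frac{7}{2}\right) + 1\right) \left(-10\right) = \left(\frac{7}{2} + 1\right) \left(-10\right) = \frac{9}{2} \left(-10\right) = -45$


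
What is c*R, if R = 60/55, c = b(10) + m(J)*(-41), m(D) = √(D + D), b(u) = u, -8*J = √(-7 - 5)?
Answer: 120/11 - 246*3^(¼)*(1 - I)/11 ≈ -18.523 + 29.432*I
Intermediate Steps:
J = -I*√3/4 (J = -√(-7 - 5)/8 = -I*√3/4 ≈ -0.43301*I)
m(D) = √2*√D (m(D) = √(2*D) = √2*√D)
c = 10 - 41*√2*3^(¼)*√(-I)/2 (c = 10 + (√2*√(-I*√3/4))*(-41) = 10 + (√2*(3^(¼)*√(-I)/2))*(-41) = 10 + (√2*3^(¼)*√(-I)/2)*(-41) = 10 - 41*√2*3^(¼)*√(-I)/2 ≈ -16.98 + 26.98*I)
R = 12/11 (R = 60*(1/55) = 12/11 ≈ 1.0909)
c*R = (10 - 41*3^(¼)*(1 - I)/2)*(12/11) = 120/11 - 246*3^(¼)*(1 - I)/11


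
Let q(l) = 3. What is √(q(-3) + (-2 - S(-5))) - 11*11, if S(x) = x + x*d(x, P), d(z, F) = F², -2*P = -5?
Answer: -121 + √149/2 ≈ -114.90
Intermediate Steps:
P = 5/2 (P = -½*(-5) = 5/2 ≈ 2.5000)
S(x) = 29*x/4 (S(x) = x + x*(5/2)² = x + x*(25/4) = x + 25*x/4 = 29*x/4)
√(q(-3) + (-2 - S(-5))) - 11*11 = √(3 + (-2 - 29*(-5)/4)) - 11*11 = √(3 + (-2 - 1*(-145/4))) - 121 = √(3 + (-2 + 145/4)) - 121 = √(3 + 137/4) - 121 = √(149/4) - 121 = √149/2 - 121 = -121 + √149/2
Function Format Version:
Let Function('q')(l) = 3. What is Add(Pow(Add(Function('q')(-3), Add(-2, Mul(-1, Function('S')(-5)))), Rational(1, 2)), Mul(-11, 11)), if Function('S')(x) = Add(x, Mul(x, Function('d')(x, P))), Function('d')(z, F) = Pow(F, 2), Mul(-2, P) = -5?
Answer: Add(-121, Mul(Rational(1, 2), Pow(149, Rational(1, 2)))) ≈ -114.90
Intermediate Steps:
P = Rational(5, 2) (P = Mul(Rational(-1, 2), -5) = Rational(5, 2) ≈ 2.5000)
Function('S')(x) = Mul(Rational(29, 4), x) (Function('S')(x) = Add(x, Mul(x, Pow(Rational(5, 2), 2))) = Add(x, Mul(x, Rational(25, 4))) = Add(x, Mul(Rational(25, 4), x)) = Mul(Rational(29, 4), x))
Add(Pow(Add(Function('q')(-3), Add(-2, Mul(-1, Function('S')(-5)))), Rational(1, 2)), Mul(-11, 11)) = Add(Pow(Add(3, Add(-2, Mul(-1, Mul(Rational(29, 4), -5)))), Rational(1, 2)), Mul(-11, 11)) = Add(Pow(Add(3, Add(-2, Mul(-1, Rational(-145, 4)))), Rational(1, 2)), -121) = Add(Pow(Add(3, Add(-2, Rational(145, 4))), Rational(1, 2)), -121) = Add(Pow(Add(3, Rational(137, 4)), Rational(1, 2)), -121) = Add(Pow(Rational(149, 4), Rational(1, 2)), -121) = Add(Mul(Rational(1, 2), Pow(149, Rational(1, 2))), -121) = Add(-121, Mul(Rational(1, 2), Pow(149, Rational(1, 2))))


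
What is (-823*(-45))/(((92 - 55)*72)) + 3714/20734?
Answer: 43209877/3068632 ≈ 14.081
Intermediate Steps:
(-823*(-45))/(((92 - 55)*72)) + 3714/20734 = 37035/((37*72)) + 3714*(1/20734) = 37035/2664 + 1857/10367 = 37035*(1/2664) + 1857/10367 = 4115/296 + 1857/10367 = 43209877/3068632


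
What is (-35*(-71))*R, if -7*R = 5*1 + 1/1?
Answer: -2130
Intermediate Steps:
R = -6/7 (R = -(5*1 + 1/1)/7 = -(5 + 1*1)/7 = -(5 + 1)/7 = -⅐*6 = -6/7 ≈ -0.85714)
(-35*(-71))*R = -35*(-71)*(-6/7) = 2485*(-6/7) = -2130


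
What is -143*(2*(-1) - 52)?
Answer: 7722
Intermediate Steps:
-143*(2*(-1) - 52) = -143*(-2 - 52) = -143*(-54) = 7722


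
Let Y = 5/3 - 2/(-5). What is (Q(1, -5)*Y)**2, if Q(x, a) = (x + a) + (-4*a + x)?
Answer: 277729/225 ≈ 1234.4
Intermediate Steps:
Y = 31/15 (Y = 5*(1/3) - 2*(-1/5) = 5/3 + 2/5 = 31/15 ≈ 2.0667)
Q(x, a) = -3*a + 2*x (Q(x, a) = (a + x) + (x - 4*a) = -3*a + 2*x)
(Q(1, -5)*Y)**2 = ((-3*(-5) + 2*1)*(31/15))**2 = ((15 + 2)*(31/15))**2 = (17*(31/15))**2 = (527/15)**2 = 277729/225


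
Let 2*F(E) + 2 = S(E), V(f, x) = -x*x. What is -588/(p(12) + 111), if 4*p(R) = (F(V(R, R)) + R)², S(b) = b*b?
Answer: -336/15389155 ≈ -2.1834e-5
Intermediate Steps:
S(b) = b²
V(f, x) = -x²
F(E) = -1 + E²/2
p(R) = (-1 + R + R⁴/2)²/4 (p(R) = ((-1 + (-R²)²/2) + R)²/4 = ((-1 + R⁴/2) + R)²/4 = (-1 + R + R⁴/2)²/4)
-588/(p(12) + 111) = -588/((-2 + 12⁴ + 2*12)²/16 + 111) = -588/((-2 + 20736 + 24)²/16 + 111) = -588/((1/16)*20758² + 111) = -588/((1/16)*430894564 + 111) = -588/(107723641/4 + 111) = -588/107724085/4 = -588*4/107724085 = -336/15389155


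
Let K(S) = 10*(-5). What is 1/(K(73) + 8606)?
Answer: 1/8556 ≈ 0.00011688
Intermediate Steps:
K(S) = -50
1/(K(73) + 8606) = 1/(-50 + 8606) = 1/8556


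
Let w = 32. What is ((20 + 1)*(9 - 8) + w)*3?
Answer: 159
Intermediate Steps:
((20 + 1)*(9 - 8) + w)*3 = ((20 + 1)*(9 - 8) + 32)*3 = (21*1 + 32)*3 = (21 + 32)*3 = 53*3 = 159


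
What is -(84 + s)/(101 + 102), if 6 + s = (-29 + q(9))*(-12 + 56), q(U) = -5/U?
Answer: 11002/1827 ≈ 6.0219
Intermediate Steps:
s = -11758/9 (s = -6 + (-29 - 5/9)*(-12 + 56) = -6 + (-29 - 5*⅑)*44 = -6 + (-29 - 5/9)*44 = -6 - 266/9*44 = -6 - 11704/9 = -11758/9 ≈ -1306.4)
-(84 + s)/(101 + 102) = -(84 - 11758/9)/(101 + 102) = -(-11002)/(9*203) = -1*(-11002/1827) = 11002/1827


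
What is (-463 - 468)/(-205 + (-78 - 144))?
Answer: 133/61 ≈ 2.1803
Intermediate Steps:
(-463 - 468)/(-205 + (-78 - 144)) = -931/(-205 - 222) = -931/(-427) = -931*(-1/427) = 133/61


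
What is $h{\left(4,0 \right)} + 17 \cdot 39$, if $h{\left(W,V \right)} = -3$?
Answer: $660$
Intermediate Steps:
$h{\left(4,0 \right)} + 17 \cdot 39 = -3 + 17 \cdot 39 = -3 + 663 = 660$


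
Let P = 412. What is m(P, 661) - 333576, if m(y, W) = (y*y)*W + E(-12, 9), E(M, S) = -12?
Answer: 111867196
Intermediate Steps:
m(y, W) = -12 + W*y**2 (m(y, W) = (y*y)*W - 12 = y**2*W - 12 = W*y**2 - 12 = -12 + W*y**2)
m(P, 661) - 333576 = (-12 + 661*412**2) - 333576 = (-12 + 661*169744) - 333576 = (-12 + 112200784) - 333576 = 112200772 - 333576 = 111867196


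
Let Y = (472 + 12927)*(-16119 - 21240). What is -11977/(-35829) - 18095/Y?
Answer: 95174825924/284683153203 ≈ 0.33432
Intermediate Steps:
Y = -500573241 (Y = 13399*(-37359) = -500573241)
-11977/(-35829) - 18095/Y = -11977/(-35829) - 18095/(-500573241) = -11977*(-1/35829) - 18095*(-1/500573241) = 11977/35829 + 2585/71510463 = 95174825924/284683153203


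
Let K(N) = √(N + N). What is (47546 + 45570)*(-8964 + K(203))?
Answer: -834691824 + 93116*√406 ≈ -8.3282e+8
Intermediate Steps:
K(N) = √2*√N (K(N) = √(2*N) = √2*√N)
(47546 + 45570)*(-8964 + K(203)) = (47546 + 45570)*(-8964 + √2*√203) = 93116*(-8964 + √406) = -834691824 + 93116*√406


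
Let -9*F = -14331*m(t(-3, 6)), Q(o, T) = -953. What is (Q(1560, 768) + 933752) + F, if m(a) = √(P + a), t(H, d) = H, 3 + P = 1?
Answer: 932799 + 4777*I*√5/3 ≈ 9.328e+5 + 3560.6*I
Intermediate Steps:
P = -2 (P = -3 + 1 = -2)
m(a) = √(-2 + a)
F = 4777*I*√5/3 (F = -(-4777)*√(-2 - 3)/3 = -(-4777)*√(-5)/3 = -(-4777)*I*√5/3 = 4777*I*√5/3 ≈ 3560.6*I)
(Q(1560, 768) + 933752) + F = (-953 + 933752) + 4777*I*√5/3 = 932799 + 4777*I*√5/3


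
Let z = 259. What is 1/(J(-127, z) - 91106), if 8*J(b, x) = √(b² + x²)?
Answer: -2915392/265609661947 - 4*√83210/265609661947 ≈ -1.0981e-5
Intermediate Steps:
J(b, x) = √(b² + x²)/8
1/(J(-127, z) - 91106) = 1/(√((-127)² + 259²)/8 - 91106) = 1/(√(16129 + 67081)/8 - 91106) = 1/(√83210/8 - 91106) = 1/(-91106 + √83210/8)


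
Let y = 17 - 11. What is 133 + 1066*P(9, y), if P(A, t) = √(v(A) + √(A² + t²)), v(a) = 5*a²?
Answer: 133 + 1066*√(405 + 3*√13) ≈ 21870.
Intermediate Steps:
y = 6
P(A, t) = √(√(A² + t²) + 5*A²) (P(A, t) = √(5*A² + √(A² + t²)) = √(√(A² + t²) + 5*A²))
133 + 1066*P(9, y) = 133 + 1066*√(√(9² + 6²) + 5*9²) = 133 + 1066*√(√(81 + 36) + 5*81) = 133 + 1066*√(√117 + 405) = 133 + 1066*√(3*√13 + 405) = 133 + 1066*√(405 + 3*√13)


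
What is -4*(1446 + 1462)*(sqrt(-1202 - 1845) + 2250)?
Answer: -26172000 - 11632*I*sqrt(3047) ≈ -2.6172e+7 - 6.4208e+5*I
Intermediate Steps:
-4*(1446 + 1462)*(sqrt(-1202 - 1845) + 2250) = -11632*(sqrt(-3047) + 2250) = -11632*(I*sqrt(3047) + 2250) = -11632*(2250 + I*sqrt(3047)) = -4*(6543000 + 2908*I*sqrt(3047)) = -26172000 - 11632*I*sqrt(3047)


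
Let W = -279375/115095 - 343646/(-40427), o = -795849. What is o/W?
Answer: -246869471663979/1883842883 ≈ -1.3105e+5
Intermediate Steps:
W = 1883842883/310196371 (W = -279375*1/115095 - 343646*(-1/40427) = -18625/7673 + 343646/40427 = 1883842883/310196371 ≈ 6.0731)
o/W = -795849/1883842883/310196371 = -795849*310196371/1883842883 = -246869471663979/1883842883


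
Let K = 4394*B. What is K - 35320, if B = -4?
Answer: -52896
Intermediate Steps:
K = -17576 (K = 4394*(-4) = -17576)
K - 35320 = -17576 - 35320 = -52896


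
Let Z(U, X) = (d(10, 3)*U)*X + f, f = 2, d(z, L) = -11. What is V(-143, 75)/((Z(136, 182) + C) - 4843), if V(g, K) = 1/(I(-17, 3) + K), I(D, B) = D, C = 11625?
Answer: -1/15398304 ≈ -6.4942e-8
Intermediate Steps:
Z(U, X) = 2 - 11*U*X (Z(U, X) = (-11*U)*X + 2 = -11*U*X + 2 = 2 - 11*U*X)
V(g, K) = 1/(-17 + K)
V(-143, 75)/((Z(136, 182) + C) - 4843) = 1/((-17 + 75)*(((2 - 11*136*182) + 11625) - 4843)) = 1/(58*(((2 - 272272) + 11625) - 4843)) = 1/(58*((-272270 + 11625) - 4843)) = 1/(58*(-260645 - 4843)) = (1/58)/(-265488) = (1/58)*(-1/265488) = -1/15398304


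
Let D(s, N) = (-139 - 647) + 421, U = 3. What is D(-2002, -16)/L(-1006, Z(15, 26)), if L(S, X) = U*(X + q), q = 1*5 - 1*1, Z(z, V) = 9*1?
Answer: -365/39 ≈ -9.3590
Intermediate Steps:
Z(z, V) = 9
D(s, N) = -365 (D(s, N) = -786 + 421 = -365)
q = 4 (q = 5 - 1 = 4)
L(S, X) = 12 + 3*X (L(S, X) = 3*(X + 4) = 3*(4 + X) = 12 + 3*X)
D(-2002, -16)/L(-1006, Z(15, 26)) = -365/(12 + 3*9) = -365/(12 + 27) = -365/39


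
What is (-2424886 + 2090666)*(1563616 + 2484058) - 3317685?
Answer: -1352816921965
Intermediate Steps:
(-2424886 + 2090666)*(1563616 + 2484058) - 3317685 = -334220*4047674 - 3317685 = -1352813604280 - 3317685 = -1352816921965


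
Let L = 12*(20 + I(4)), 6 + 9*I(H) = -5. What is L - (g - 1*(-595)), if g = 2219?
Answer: -7766/3 ≈ -2588.7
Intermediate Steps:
I(H) = -11/9 (I(H) = -⅔ + (⅑)*(-5) = -⅔ - 5/9 = -11/9)
L = 676/3 (L = 12*(20 - 11/9) = 12*(169/9) = 676/3 ≈ 225.33)
L - (g - 1*(-595)) = 676/3 - (2219 - 1*(-595)) = 676/3 - (2219 + 595) = 676/3 - 1*2814 = 676/3 - 2814 = -7766/3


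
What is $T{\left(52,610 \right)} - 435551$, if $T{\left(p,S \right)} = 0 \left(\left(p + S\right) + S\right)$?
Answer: $-435551$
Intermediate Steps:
$T{\left(p,S \right)} = 0$ ($T{\left(p,S \right)} = 0 \left(\left(S + p\right) + S\right) = 0 \left(p + 2 S\right) = 0$)
$T{\left(52,610 \right)} - 435551 = 0 - 435551 = -435551$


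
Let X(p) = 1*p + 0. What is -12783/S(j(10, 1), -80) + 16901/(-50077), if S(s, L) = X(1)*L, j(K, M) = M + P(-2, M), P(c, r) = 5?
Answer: 638782211/4006160 ≈ 159.45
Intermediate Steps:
X(p) = p (X(p) = p + 0 = p)
j(K, M) = 5 + M (j(K, M) = M + 5 = 5 + M)
S(s, L) = L (S(s, L) = 1*L = L)
-12783/S(j(10, 1), -80) + 16901/(-50077) = -12783/(-80) + 16901/(-50077) = -12783*(-1/80) + 16901*(-1/50077) = 12783/80 - 16901/50077 = 638782211/4006160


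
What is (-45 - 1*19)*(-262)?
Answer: 16768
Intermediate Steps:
(-45 - 1*19)*(-262) = (-45 - 19)*(-262) = -64*(-262) = 16768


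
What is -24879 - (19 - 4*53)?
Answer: -24686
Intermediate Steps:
-24879 - (19 - 4*53) = -24879 - (19 - 212) = -24879 - 1*(-193) = -24879 + 193 = -24686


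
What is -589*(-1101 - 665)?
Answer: 1040174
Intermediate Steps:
-589*(-1101 - 665) = -589*(-1766) = 1040174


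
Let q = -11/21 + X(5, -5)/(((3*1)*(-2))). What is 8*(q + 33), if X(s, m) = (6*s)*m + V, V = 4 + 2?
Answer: 9488/21 ≈ 451.81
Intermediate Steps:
V = 6
X(s, m) = 6 + 6*m*s (X(s, m) = (6*s)*m + 6 = 6*m*s + 6 = 6 + 6*m*s)
q = 493/21 (q = -11/21 + (6 + 6*(-5)*5)/(((3*1)*(-2))) = -11*1/21 + (6 - 150)/((3*(-2))) = -11/21 - 144/(-6) = -11/21 - 144*(-1/6) = -11/21 + 24 = 493/21 ≈ 23.476)
8*(q + 33) = 8*(493/21 + 33) = 8*(1186/21) = 9488/21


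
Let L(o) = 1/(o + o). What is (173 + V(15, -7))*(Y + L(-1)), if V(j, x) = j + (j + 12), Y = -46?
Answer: -19995/2 ≈ -9997.5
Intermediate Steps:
L(o) = 1/(2*o)
V(j, x) = 12 + 2*j (V(j, x) = j + (12 + j) = 12 + 2*j)
(173 + V(15, -7))*(Y + L(-1)) = (173 + (12 + 2*15))*(-46 + (1/2)/(-1)) = (173 + (12 + 30))*(-46 + (1/2)*(-1)) = (173 + 42)*(-46 - 1/2) = 215*(-93/2) = -19995/2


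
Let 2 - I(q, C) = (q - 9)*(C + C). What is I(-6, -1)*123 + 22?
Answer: -3422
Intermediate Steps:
I(q, C) = 2 - 2*C*(-9 + q) (I(q, C) = 2 - (q - 9)*(C + C) = 2 - (-9 + q)*2*C = 2 - 2*C*(-9 + q))
I(-6, -1)*123 + 22 = (2 + 18*(-1) - 2*(-1)*(-6))*123 + 22 = (2 - 18 - 12)*123 + 22 = -28*123 + 22 = -3444 + 22 = -3422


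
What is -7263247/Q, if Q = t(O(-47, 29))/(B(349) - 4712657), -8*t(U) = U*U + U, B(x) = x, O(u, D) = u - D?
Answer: -68453313888152/1425 ≈ -4.8037e+10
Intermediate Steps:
t(U) = -U/8 - U²/8 (t(U) = -(U*U + U)/8 = -(U² + U)/8 = -(U + U²)/8 = -U/8 - U²/8)
Q = 1425/9424616 (Q = (-(-47 - 1*29)*(1 + (-47 - 1*29))/8)/(349 - 4712657) = -(-47 - 29)*(1 + (-47 - 29))/8/(-4712308) = -⅛*(-76)*(1 - 76)*(-1/4712308) = -⅛*(-76)*(-75)*(-1/4712308) = -1425/2*(-1/4712308) = 1425/9424616 ≈ 0.00015120)
-7263247/Q = -7263247/1425/9424616 = -7263247*9424616/1425 = -68453313888152/1425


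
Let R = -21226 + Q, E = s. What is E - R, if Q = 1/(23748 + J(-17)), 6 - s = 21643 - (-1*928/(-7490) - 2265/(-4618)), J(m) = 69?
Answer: -169038253234471/411900962970 ≈ -410.39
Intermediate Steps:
s = -374188523993/17294410 (s = 6 - (21643 - (-1*928/(-7490) - 2265/(-4618))) = 6 - (21643 - (-928*(-1/7490) - 2265*(-1/4618))) = 6 - (21643 - (464/3745 + 2265/4618)) = 6 - (21643 - 1*10625177/17294410) = 6 - (21643 - 10625177/17294410) = 6 - 1*374292290453/17294410 = 6 - 374292290453/17294410 = -374188523993/17294410 ≈ -21636.)
E = -374188523993/17294410 ≈ -21636.
Q = 1/23817 (Q = 1/(23748 + 69) = 1/23817 ≈ 4.1987e-5)
R = -505539641/23817 (R = -21226 + 1/23817 = -505539641/23817 ≈ -21226.)
E - R = -374188523993/17294410 - 1*(-505539641/23817) = -374188523993/17294410 + 505539641/23817 = -169038253234471/411900962970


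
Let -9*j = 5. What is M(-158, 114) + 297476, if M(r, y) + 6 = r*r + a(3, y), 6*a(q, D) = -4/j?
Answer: 1612176/5 ≈ 3.2244e+5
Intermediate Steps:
j = -5/9 (j = -1/9*5 = -5/9 ≈ -0.55556)
a(q, D) = 6/5 (a(q, D) = (-4/(-5/9))/6 = (-4*(-9/5))/6 = (1/6)*(36/5) = 6/5)
M(r, y) = -24/5 + r**2 (M(r, y) = -6 + (r*r + 6/5) = -6 + (r**2 + 6/5) = -6 + (6/5 + r**2) = -24/5 + r**2)
M(-158, 114) + 297476 = (-24/5 + (-158)**2) + 297476 = (-24/5 + 24964) + 297476 = 124796/5 + 297476 = 1612176/5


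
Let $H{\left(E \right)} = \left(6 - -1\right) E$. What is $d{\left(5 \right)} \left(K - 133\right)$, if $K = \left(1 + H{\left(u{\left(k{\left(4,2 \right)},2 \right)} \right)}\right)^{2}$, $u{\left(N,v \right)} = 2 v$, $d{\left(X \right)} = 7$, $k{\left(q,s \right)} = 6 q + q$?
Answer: $4956$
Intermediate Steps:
$k{\left(q,s \right)} = 7 q$
$H{\left(E \right)} = 7 E$ ($H{\left(E \right)} = \left(6 + 1\right) E = 7 E$)
$K = 841$ ($K = \left(1 + 7 \cdot 2 \cdot 2\right)^{2} = \left(1 + 7 \cdot 4\right)^{2} = \left(1 + 28\right)^{2} = 29^{2} = 841$)
$d{\left(5 \right)} \left(K - 133\right) = 7 \left(841 - 133\right) = 7 \cdot 708 = 4956$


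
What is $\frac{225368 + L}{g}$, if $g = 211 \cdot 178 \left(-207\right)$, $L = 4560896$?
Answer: $- \frac{2393132}{3887253} \approx -0.61564$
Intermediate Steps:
$g = -7774506$ ($g = 37558 \left(-207\right) = -7774506$)
$\frac{225368 + L}{g} = \frac{225368 + 4560896}{-7774506} = 4786264 \left(- \frac{1}{7774506}\right) = - \frac{2393132}{3887253}$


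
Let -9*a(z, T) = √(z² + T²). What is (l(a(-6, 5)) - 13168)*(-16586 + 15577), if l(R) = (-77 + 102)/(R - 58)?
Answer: 3619669965626/272423 - 227025*√61/272423 ≈ 1.3287e+7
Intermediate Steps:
a(z, T) = -√(T² + z²)/9 (a(z, T) = -√(z² + T²)/9 = -√(T² + z²)/9)
l(R) = 25/(-58 + R)
(l(a(-6, 5)) - 13168)*(-16586 + 15577) = (25/(-58 - √(5² + (-6)²)/9) - 13168)*(-16586 + 15577) = (25/(-58 - √(25 + 36)/9) - 13168)*(-1009) = (25/(-58 - √61/9) - 13168)*(-1009) = (-13168 + 25/(-58 - √61/9))*(-1009) = 13286512 - 25225/(-58 - √61/9)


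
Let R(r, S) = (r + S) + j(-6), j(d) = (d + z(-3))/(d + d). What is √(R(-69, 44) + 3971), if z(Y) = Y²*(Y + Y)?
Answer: 3*√439 ≈ 62.857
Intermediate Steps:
z(Y) = 2*Y³ (z(Y) = Y²*(2*Y) = 2*Y³)
j(d) = (-54 + d)/(2*d) (j(d) = (d + 2*(-3)³)/(d + d) = (d + 2*(-27))/((2*d)) = (d - 54)*(1/(2*d)) = (-54 + d)*(1/(2*d)) = (-54 + d)/(2*d))
R(r, S) = 5 + S + r (R(r, S) = (r + S) + (½)*(-54 - 6)/(-6) = (S + r) + (½)*(-⅙)*(-60) = (S + r) + 5 = 5 + S + r)
√(R(-69, 44) + 3971) = √((5 + 44 - 69) + 3971) = √(-20 + 3971) = √3951 = 3*√439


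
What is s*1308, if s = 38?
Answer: 49704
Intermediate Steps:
s*1308 = 38*1308 = 49704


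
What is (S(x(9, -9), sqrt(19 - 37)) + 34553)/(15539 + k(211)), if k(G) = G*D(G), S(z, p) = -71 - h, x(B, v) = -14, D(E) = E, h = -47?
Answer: 3139/5460 ≈ 0.57491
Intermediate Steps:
S(z, p) = -24 (S(z, p) = -71 - 1*(-47) = -71 + 47 = -24)
k(G) = G**2 (k(G) = G*G = G**2)
(S(x(9, -9), sqrt(19 - 37)) + 34553)/(15539 + k(211)) = (-24 + 34553)/(15539 + 211**2) = 34529/(15539 + 44521) = 34529/60060 = 34529*(1/60060) = 3139/5460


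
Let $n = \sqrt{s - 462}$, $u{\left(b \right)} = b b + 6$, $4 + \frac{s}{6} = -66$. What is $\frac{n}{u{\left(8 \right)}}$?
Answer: $\frac{3 i \sqrt{2}}{10} \approx 0.42426 i$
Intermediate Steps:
$s = -420$ ($s = -24 + 6 \left(-66\right) = -24 - 396 = -420$)
$u{\left(b \right)} = 6 + b^{2}$ ($u{\left(b \right)} = b^{2} + 6 = 6 + b^{2}$)
$n = 21 i \sqrt{2}$ ($n = \sqrt{-420 - 462} = \sqrt{-882} = 21 i \sqrt{2} \approx 29.698 i$)
$\frac{n}{u{\left(8 \right)}} = \frac{21 i \sqrt{2}}{6 + 8^{2}} = \frac{21 i \sqrt{2}}{6 + 64} = \frac{21 i \sqrt{2}}{70} = 21 i \sqrt{2} \cdot \frac{1}{70} = \frac{3 i \sqrt{2}}{10}$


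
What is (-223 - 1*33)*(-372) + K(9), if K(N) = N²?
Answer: 95313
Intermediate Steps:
(-223 - 1*33)*(-372) + K(9) = (-223 - 1*33)*(-372) + 9² = (-223 - 33)*(-372) + 81 = -256*(-372) + 81 = 95232 + 81 = 95313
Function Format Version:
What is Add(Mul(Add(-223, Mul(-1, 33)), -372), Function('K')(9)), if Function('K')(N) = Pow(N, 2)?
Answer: 95313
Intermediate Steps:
Add(Mul(Add(-223, Mul(-1, 33)), -372), Function('K')(9)) = Add(Mul(Add(-223, Mul(-1, 33)), -372), Pow(9, 2)) = Add(Mul(Add(-223, -33), -372), 81) = Add(Mul(-256, -372), 81) = Add(95232, 81) = 95313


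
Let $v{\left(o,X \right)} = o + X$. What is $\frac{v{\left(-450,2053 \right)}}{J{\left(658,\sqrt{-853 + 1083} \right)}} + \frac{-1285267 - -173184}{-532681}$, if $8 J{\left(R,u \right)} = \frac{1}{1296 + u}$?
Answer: $\frac{8853108194707}{532681} + 12824 \sqrt{230} \approx 1.6814 \cdot 10^{7}$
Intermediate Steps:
$v{\left(o,X \right)} = X + o$
$J{\left(R,u \right)} = \frac{1}{8 \left(1296 + u\right)}$
$\frac{v{\left(-450,2053 \right)}}{J{\left(658,\sqrt{-853 + 1083} \right)}} + \frac{-1285267 - -173184}{-532681} = \frac{2053 - 450}{\frac{1}{8} \frac{1}{1296 + \sqrt{-853 + 1083}}} + \frac{-1285267 - -173184}{-532681} = \frac{1603}{\frac{1}{8} \frac{1}{1296 + \sqrt{230}}} + \left(-1285267 + 173184\right) \left(- \frac{1}{532681}\right) = 1603 \left(10368 + 8 \sqrt{230}\right) - - \frac{1112083}{532681} = \left(16619904 + 12824 \sqrt{230}\right) + \frac{1112083}{532681} = \frac{8853108194707}{532681} + 12824 \sqrt{230}$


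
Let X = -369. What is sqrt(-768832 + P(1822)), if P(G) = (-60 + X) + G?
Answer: 3*I*sqrt(85271) ≈ 876.04*I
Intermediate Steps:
P(G) = -429 + G (P(G) = (-60 - 369) + G = -429 + G)
sqrt(-768832 + P(1822)) = sqrt(-768832 + (-429 + 1822)) = sqrt(-768832 + 1393) = sqrt(-767439) = 3*I*sqrt(85271)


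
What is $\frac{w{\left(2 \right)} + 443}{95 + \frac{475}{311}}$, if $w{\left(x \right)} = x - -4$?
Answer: $\frac{139639}{30020} \approx 4.6515$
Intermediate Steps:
$w{\left(x \right)} = 4 + x$ ($w{\left(x \right)} = x + 4 = 4 + x$)
$\frac{w{\left(2 \right)} + 443}{95 + \frac{475}{311}} = \frac{\left(4 + 2\right) + 443}{95 + \frac{475}{311}} = \frac{6 + 443}{95 + 475 \cdot \frac{1}{311}} = \frac{449}{95 + \frac{475}{311}} = \frac{449}{\frac{30020}{311}} = 449 \cdot \frac{311}{30020} = \frac{139639}{30020}$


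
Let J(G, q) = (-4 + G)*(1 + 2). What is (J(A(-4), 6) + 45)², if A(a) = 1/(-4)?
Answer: 16641/16 ≈ 1040.1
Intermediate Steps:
A(a) = -¼
J(G, q) = -12 + 3*G (J(G, q) = (-4 + G)*3 = -12 + 3*G)
(J(A(-4), 6) + 45)² = ((-12 + 3*(-¼)) + 45)² = ((-12 - ¾) + 45)² = (-51/4 + 45)² = (129/4)² = 16641/16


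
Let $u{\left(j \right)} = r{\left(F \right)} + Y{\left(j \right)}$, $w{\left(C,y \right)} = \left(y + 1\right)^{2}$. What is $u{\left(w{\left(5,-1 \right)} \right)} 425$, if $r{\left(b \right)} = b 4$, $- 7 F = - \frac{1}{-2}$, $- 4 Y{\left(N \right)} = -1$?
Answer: $- \frac{425}{28} \approx -15.179$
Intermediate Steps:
$Y{\left(N \right)} = \frac{1}{4}$ ($Y{\left(N \right)} = \left(- \frac{1}{4}\right) \left(-1\right) = \frac{1}{4}$)
$F = - \frac{1}{14}$ ($F = - \frac{\left(-1\right) 1 \frac{1}{-2}}{7} = - \frac{\left(-1\right) 1 \left(- \frac{1}{2}\right)}{7} = - \frac{\left(-1\right) \left(- \frac{1}{2}\right)}{7} = \left(- \frac{1}{7}\right) \frac{1}{2} = - \frac{1}{14} \approx -0.071429$)
$r{\left(b \right)} = 4 b$
$w{\left(C,y \right)} = \left(1 + y\right)^{2}$
$u{\left(j \right)} = - \frac{1}{28}$ ($u{\left(j \right)} = 4 \left(- \frac{1}{14}\right) + \frac{1}{4} = - \frac{2}{7} + \frac{1}{4} = - \frac{1}{28}$)
$u{\left(w{\left(5,-1 \right)} \right)} 425 = \left(- \frac{1}{28}\right) 425 = - \frac{425}{28}$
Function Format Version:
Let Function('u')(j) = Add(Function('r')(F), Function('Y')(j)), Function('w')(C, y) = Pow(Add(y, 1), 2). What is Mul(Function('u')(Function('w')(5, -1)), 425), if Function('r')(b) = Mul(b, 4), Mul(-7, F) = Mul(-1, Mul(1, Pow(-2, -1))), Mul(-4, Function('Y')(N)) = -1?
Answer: Rational(-425, 28) ≈ -15.179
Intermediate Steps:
Function('Y')(N) = Rational(1, 4) (Function('Y')(N) = Mul(Rational(-1, 4), -1) = Rational(1, 4))
F = Rational(-1, 14) (F = Mul(Rational(-1, 7), Mul(-1, Mul(1, Pow(-2, -1)))) = Mul(Rational(-1, 7), Mul(-1, Mul(1, Rational(-1, 2)))) = Mul(Rational(-1, 7), Mul(-1, Rational(-1, 2))) = Mul(Rational(-1, 7), Rational(1, 2)) = Rational(-1, 14) ≈ -0.071429)
Function('r')(b) = Mul(4, b)
Function('w')(C, y) = Pow(Add(1, y), 2)
Function('u')(j) = Rational(-1, 28) (Function('u')(j) = Add(Mul(4, Rational(-1, 14)), Rational(1, 4)) = Add(Rational(-2, 7), Rational(1, 4)) = Rational(-1, 28))
Mul(Function('u')(Function('w')(5, -1)), 425) = Mul(Rational(-1, 28), 425) = Rational(-425, 28)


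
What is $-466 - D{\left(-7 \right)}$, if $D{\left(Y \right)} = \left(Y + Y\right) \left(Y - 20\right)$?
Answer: $-844$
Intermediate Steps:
$D{\left(Y \right)} = 2 Y \left(-20 + Y\right)$
$-466 - D{\left(-7 \right)} = -466 - 2 \left(-7\right) \left(-20 - 7\right) = -466 - 2 \left(-7\right) \left(-27\right) = -466 - 378 = -844$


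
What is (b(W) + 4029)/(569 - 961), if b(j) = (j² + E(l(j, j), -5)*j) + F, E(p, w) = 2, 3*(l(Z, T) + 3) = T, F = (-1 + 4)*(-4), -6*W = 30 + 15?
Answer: -2319/224 ≈ -10.353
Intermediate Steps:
W = -15/2 (W = -(30 + 15)/6 = -⅙*45 = -15/2 ≈ -7.5000)
F = -12 (F = 3*(-4) = -12)
l(Z, T) = -3 + T/3
b(j) = -12 + j² + 2*j (b(j) = (j² + 2*j) - 12 = -12 + j² + 2*j)
(b(W) + 4029)/(569 - 961) = ((-12 + (-15/2)² + 2*(-15/2)) + 4029)/(569 - 961) = ((-12 + 225/4 - 15) + 4029)/(-392) = (117/4 + 4029)*(-1/392) = (16233/4)*(-1/392) = -2319/224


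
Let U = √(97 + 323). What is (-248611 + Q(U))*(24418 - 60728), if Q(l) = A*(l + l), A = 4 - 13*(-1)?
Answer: 9027065410 - 2469080*√105 ≈ 9.0018e+9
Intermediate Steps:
A = 17 (A = 4 + 13 = 17)
U = 2*√105 (U = √420 = 2*√105 ≈ 20.494)
Q(l) = 34*l (Q(l) = 17*(l + l) = 17*(2*l) = 34*l)
(-248611 + Q(U))*(24418 - 60728) = (-248611 + 34*(2*√105))*(24418 - 60728) = (-248611 + 68*√105)*(-36310) = 9027065410 - 2469080*√105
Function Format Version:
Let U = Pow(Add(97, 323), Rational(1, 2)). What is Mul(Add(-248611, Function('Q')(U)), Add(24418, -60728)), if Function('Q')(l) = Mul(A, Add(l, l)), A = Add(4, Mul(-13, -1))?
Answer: Add(9027065410, Mul(-2469080, Pow(105, Rational(1, 2)))) ≈ 9.0018e+9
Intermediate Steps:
A = 17 (A = Add(4, 13) = 17)
U = Mul(2, Pow(105, Rational(1, 2))) (U = Pow(420, Rational(1, 2)) = Mul(2, Pow(105, Rational(1, 2))) ≈ 20.494)
Function('Q')(l) = Mul(34, l) (Function('Q')(l) = Mul(17, Add(l, l)) = Mul(17, Mul(2, l)) = Mul(34, l))
Mul(Add(-248611, Function('Q')(U)), Add(24418, -60728)) = Mul(Add(-248611, Mul(34, Mul(2, Pow(105, Rational(1, 2))))), Add(24418, -60728)) = Mul(Add(-248611, Mul(68, Pow(105, Rational(1, 2)))), -36310) = Add(9027065410, Mul(-2469080, Pow(105, Rational(1, 2))))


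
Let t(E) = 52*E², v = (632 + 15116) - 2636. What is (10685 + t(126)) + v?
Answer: 849349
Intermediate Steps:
v = 13112 (v = 15748 - 2636 = 13112)
(10685 + t(126)) + v = (10685 + 52*126²) + 13112 = (10685 + 52*15876) + 13112 = (10685 + 825552) + 13112 = 836237 + 13112 = 849349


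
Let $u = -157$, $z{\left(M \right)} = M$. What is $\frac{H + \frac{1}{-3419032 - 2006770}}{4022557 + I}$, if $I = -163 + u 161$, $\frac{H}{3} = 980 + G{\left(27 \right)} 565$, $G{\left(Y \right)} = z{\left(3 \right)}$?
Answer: $\frac{43542061049}{21687565412834} \approx 0.0020077$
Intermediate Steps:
$G{\left(Y \right)} = 3$
$H = 8025$ ($H = 3 \left(980 + 3 \cdot 565\right) = 3 \left(980 + 1695\right) = 3 \cdot 2675 = 8025$)
$I = -25440$ ($I = -163 - 25277 = -25440$)
$\frac{H + \frac{1}{-3419032 - 2006770}}{4022557 + I} = \frac{8025 + \frac{1}{-3419032 - 2006770}}{4022557 - 25440} = \frac{8025 + \frac{1}{-5425802}}{3997117} = \left(8025 - \frac{1}{5425802}\right) \frac{1}{3997117} = \frac{43542061049}{5425802} \cdot \frac{1}{3997117} = \frac{43542061049}{21687565412834}$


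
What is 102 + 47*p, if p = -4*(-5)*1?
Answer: 1042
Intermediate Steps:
p = 20 (p = 20*1 = 20)
102 + 47*p = 102 + 47*20 = 102 + 940 = 1042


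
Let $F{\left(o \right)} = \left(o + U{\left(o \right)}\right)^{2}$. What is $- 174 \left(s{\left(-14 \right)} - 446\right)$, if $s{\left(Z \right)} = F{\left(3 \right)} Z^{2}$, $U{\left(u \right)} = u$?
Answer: $-1150140$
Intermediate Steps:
$F{\left(o \right)} = 4 o^{2}$ ($F{\left(o \right)} = \left(o + o\right)^{2} = \left(2 o\right)^{2} = 4 o^{2}$)
$s{\left(Z \right)} = 36 Z^{2}$ ($s{\left(Z \right)} = 4 \cdot 3^{2} Z^{2} = 4 \cdot 9 Z^{2} = 36 Z^{2}$)
$- 174 \left(s{\left(-14 \right)} - 446\right) = - 174 \left(36 \left(-14\right)^{2} - 446\right) = - 174 \left(36 \cdot 196 - 446\right) = - 174 \left(7056 - 446\right) = \left(-174\right) 6610 = -1150140$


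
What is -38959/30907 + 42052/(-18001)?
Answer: -2001002123/556356907 ≈ -3.5966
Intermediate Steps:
-38959/30907 + 42052/(-18001) = -38959*1/30907 + 42052*(-1/18001) = -38959/30907 - 42052/18001 = -2001002123/556356907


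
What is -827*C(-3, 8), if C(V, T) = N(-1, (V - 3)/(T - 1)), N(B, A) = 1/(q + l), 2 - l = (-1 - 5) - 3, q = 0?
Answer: -827/11 ≈ -75.182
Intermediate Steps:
l = 11 (l = 2 - ((-1 - 5) - 3) = 2 - (-6 - 3) = 2 - 1*(-9) = 2 + 9 = 11)
N(B, A) = 1/11 (N(B, A) = 1/(0 + 11) = 1/11)
C(V, T) = 1/11
-827*C(-3, 8) = -827*1/11 = -827/11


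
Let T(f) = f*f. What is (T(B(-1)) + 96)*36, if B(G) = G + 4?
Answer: 3780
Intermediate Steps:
B(G) = 4 + G
T(f) = f**2
(T(B(-1)) + 96)*36 = ((4 - 1)**2 + 96)*36 = (3**2 + 96)*36 = (9 + 96)*36 = 105*36 = 3780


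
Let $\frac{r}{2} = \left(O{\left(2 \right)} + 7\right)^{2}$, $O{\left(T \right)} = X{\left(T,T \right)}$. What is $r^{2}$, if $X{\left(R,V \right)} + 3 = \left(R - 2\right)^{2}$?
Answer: $1024$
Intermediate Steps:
$X{\left(R,V \right)} = -3 + \left(-2 + R\right)^{2}$ ($X{\left(R,V \right)} = -3 + \left(R - 2\right)^{2} = -3 + \left(-2 + R\right)^{2}$)
$O{\left(T \right)} = -3 + \left(-2 + T\right)^{2}$
$r = 32$ ($r = 2 \left(\left(-3 + \left(-2 + 2\right)^{2}\right) + 7\right)^{2} = 2 \left(\left(-3 + 0^{2}\right) + 7\right)^{2} = 2 \left(\left(-3 + 0\right) + 7\right)^{2} = 2 \left(-3 + 7\right)^{2} = 2 \cdot 4^{2} = 2 \cdot 16 = 32$)
$r^{2} = 32^{2} = 1024$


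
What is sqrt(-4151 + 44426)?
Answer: 15*sqrt(179) ≈ 200.69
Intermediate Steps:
sqrt(-4151 + 44426) = sqrt(40275) = 15*sqrt(179)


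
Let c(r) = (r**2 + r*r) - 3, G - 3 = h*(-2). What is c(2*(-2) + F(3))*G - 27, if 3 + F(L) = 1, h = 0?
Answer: 180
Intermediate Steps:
F(L) = -2 (F(L) = -3 + 1 = -2)
G = 3 (G = 3 + 0*(-2) = 3 + 0 = 3)
c(r) = -3 + 2*r**2 (c(r) = (r**2 + r**2) - 3 = 2*r**2 - 3 = -3 + 2*r**2)
c(2*(-2) + F(3))*G - 27 = (-3 + 2*(2*(-2) - 2)**2)*3 - 27 = (-3 + 2*(-4 - 2)**2)*3 - 27 = (-3 + 2*(-6)**2)*3 - 27 = (-3 + 2*36)*3 - 27 = (-3 + 72)*3 - 27 = 69*3 - 27 = 207 - 27 = 180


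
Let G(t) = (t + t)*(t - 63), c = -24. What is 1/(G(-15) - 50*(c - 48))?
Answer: 1/5940 ≈ 0.00016835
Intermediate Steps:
G(t) = 2*t*(-63 + t) (G(t) = (2*t)*(-63 + t) = 2*t*(-63 + t))
1/(G(-15) - 50*(c - 48)) = 1/(2*(-15)*(-63 - 15) - 50*(-24 - 48)) = 1/(2*(-15)*(-78) - 50*(-72)) = 1/(2340 + 3600) = 1/5940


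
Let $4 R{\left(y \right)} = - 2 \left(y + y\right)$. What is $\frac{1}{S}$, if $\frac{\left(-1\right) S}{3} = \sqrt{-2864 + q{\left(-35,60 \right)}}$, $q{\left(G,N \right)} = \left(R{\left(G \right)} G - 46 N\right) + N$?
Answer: $\frac{i \sqrt{6789}}{20367} \approx 0.0040455 i$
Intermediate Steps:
$R{\left(y \right)} = - y$ ($R{\left(y \right)} = \frac{\left(-2\right) \left(y + y\right)}{4} = \frac{\left(-2\right) 2 y}{4} = \frac{\left(-4\right) y}{4} = - y$)
$q{\left(G,N \right)} = - G^{2} - 45 N$ ($q{\left(G,N \right)} = \left(- G G - 46 N\right) + N = \left(- G^{2} - 46 N\right) + N = - G^{2} - 45 N$)
$S = - 3 i \sqrt{6789}$ ($S = - 3 \sqrt{-2864 - 3925} = - 3 \sqrt{-6789} = - 3 i \sqrt{6789} \approx - 247.19 i$)
$\frac{1}{S} = \frac{1}{\left(-3\right) i \sqrt{6789}} = \frac{i \sqrt{6789}}{20367}$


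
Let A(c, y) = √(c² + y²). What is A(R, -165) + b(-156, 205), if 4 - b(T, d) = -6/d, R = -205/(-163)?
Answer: 826/205 + 5*√28935322/163 ≈ 169.03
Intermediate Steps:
R = 205/163 (R = -205*(-1/163) = 205/163 ≈ 1.2577)
b(T, d) = 4 + 6/d (b(T, d) = 4 - (-6)/d = 4 + 6/d)
A(R, -165) + b(-156, 205) = √((205/163)² + (-165)²) + (4 + 6/205) = √(42025/26569 + 27225) + (4 + 6*(1/205)) = √(723383050/26569) + (4 + 6/205) = 5*√28935322/163 + 826/205 = 826/205 + 5*√28935322/163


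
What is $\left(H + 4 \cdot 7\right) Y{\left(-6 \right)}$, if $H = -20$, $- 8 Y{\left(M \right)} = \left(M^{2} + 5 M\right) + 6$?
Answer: $-12$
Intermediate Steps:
$Y{\left(M \right)} = - \frac{3}{4} - \frac{5 M}{8} - \frac{M^{2}}{8}$ ($Y{\left(M \right)} = - \frac{\left(M^{2} + 5 M\right) + 6}{8} = - \frac{6 + M^{2} + 5 M}{8} = - \frac{3}{4} - \frac{5 M}{8} - \frac{M^{2}}{8}$)
$\left(H + 4 \cdot 7\right) Y{\left(-6 \right)} = \left(-20 + 4 \cdot 7\right) \left(- \frac{3}{4} - - \frac{15}{4} - \frac{\left(-6\right)^{2}}{8}\right) = \left(-20 + 28\right) \left(- \frac{3}{4} + \frac{15}{4} - \frac{9}{2}\right) = 8 \left(- \frac{3}{4} + \frac{15}{4} - \frac{9}{2}\right) = 8 \left(- \frac{3}{2}\right) = -12$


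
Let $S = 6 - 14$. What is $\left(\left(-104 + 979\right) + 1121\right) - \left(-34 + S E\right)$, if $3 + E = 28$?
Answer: $2230$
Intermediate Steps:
$E = 25$ ($E = -3 + 28 = 25$)
$S = -8$
$\left(\left(-104 + 979\right) + 1121\right) - \left(-34 + S E\right) = \left(\left(-104 + 979\right) + 1121\right) - \left(-34 - 200\right) = \left(875 + 1121\right) - \left(-34 - 200\right) = 1996 - -234 = 1996 + 234 = 2230$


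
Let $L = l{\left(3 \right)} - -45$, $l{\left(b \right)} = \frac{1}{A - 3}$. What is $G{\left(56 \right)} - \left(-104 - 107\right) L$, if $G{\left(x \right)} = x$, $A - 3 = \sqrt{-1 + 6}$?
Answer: $9551 + \frac{211 \sqrt{5}}{5} \approx 9645.4$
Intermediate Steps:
$A = 3 + \sqrt{5}$ ($A = 3 + \sqrt{-1 + 6} = 3 + \sqrt{5} \approx 5.2361$)
$l{\left(b \right)} = \frac{\sqrt{5}}{5}$ ($l{\left(b \right)} = \frac{1}{\left(3 + \sqrt{5}\right) - 3} = \frac{1}{\sqrt{5}} = \frac{\sqrt{5}}{5}$)
$L = 45 + \frac{\sqrt{5}}{5}$ ($L = \frac{\sqrt{5}}{5} - -45 = \frac{\sqrt{5}}{5} + 45 = 45 + \frac{\sqrt{5}}{5} \approx 45.447$)
$G{\left(56 \right)} - \left(-104 - 107\right) L = 56 - \left(-104 - 107\right) \left(45 + \frac{\sqrt{5}}{5}\right) = 56 - - 211 \left(45 + \frac{\sqrt{5}}{5}\right) = 56 - \left(-9495 - \frac{211 \sqrt{5}}{5}\right) = 56 + \left(9495 + \frac{211 \sqrt{5}}{5}\right) = 9551 + \frac{211 \sqrt{5}}{5}$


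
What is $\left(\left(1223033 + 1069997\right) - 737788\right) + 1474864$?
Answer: $3030106$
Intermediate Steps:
$\left(\left(1223033 + 1069997\right) - 737788\right) + 1474864 = \left(2293030 - 737788\right) + 1474864 = 1555242 + 1474864 = 3030106$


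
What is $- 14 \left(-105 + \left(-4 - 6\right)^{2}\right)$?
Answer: $70$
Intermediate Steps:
$- 14 \left(-105 + \left(-4 - 6\right)^{2}\right) = - 14 \left(-105 + \left(-10\right)^{2}\right) = - 14 \left(-105 + 100\right) = \left(-14\right) \left(-5\right) = 70$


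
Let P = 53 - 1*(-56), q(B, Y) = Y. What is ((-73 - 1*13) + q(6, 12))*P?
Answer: -8066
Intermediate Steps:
P = 109 (P = 53 + 56 = 109)
((-73 - 1*13) + q(6, 12))*P = ((-73 - 1*13) + 12)*109 = ((-73 - 13) + 12)*109 = (-86 + 12)*109 = -74*109 = -8066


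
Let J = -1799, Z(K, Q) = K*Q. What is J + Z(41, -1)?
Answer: -1840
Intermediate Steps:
J + Z(41, -1) = -1799 + 41*(-1) = -1799 - 41 = -1840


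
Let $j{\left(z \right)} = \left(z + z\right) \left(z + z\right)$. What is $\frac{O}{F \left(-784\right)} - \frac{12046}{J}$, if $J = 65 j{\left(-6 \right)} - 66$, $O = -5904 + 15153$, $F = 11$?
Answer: $- \frac{94922455}{40075728} \approx -2.3686$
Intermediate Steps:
$O = 9249$
$j{\left(z \right)} = 4 z^{2}$ ($j{\left(z \right)} = 2 z 2 z = 4 z^{2}$)
$J = 9294$ ($J = 65 \cdot 4 \left(-6\right)^{2} - 66 = 65 \cdot 4 \cdot 36 - 66 = 65 \cdot 144 - 66 = 9360 - 66 = 9294$)
$\frac{O}{F \left(-784\right)} - \frac{12046}{J} = \frac{9249}{11 \left(-784\right)} - \frac{12046}{9294} = \frac{9249}{-8624} - \frac{6023}{4647} = 9249 \left(- \frac{1}{8624}\right) - \frac{6023}{4647} = - \frac{9249}{8624} - \frac{6023}{4647} = - \frac{94922455}{40075728}$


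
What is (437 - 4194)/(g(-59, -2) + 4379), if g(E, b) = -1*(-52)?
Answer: -3757/4431 ≈ -0.84789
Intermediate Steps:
g(E, b) = 52
(437 - 4194)/(g(-59, -2) + 4379) = (437 - 4194)/(52 + 4379) = -3757/4431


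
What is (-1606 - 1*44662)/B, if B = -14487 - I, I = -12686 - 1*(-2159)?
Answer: 11567/990 ≈ 11.684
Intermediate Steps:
I = -10527 (I = -12686 + 2159 = -10527)
B = -3960 (B = -14487 - 1*(-10527) = -14487 + 10527 = -3960)
(-1606 - 1*44662)/B = (-1606 - 1*44662)/(-3960) = (-1606 - 44662)*(-1/3960) = -46268*(-1/3960) = 11567/990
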